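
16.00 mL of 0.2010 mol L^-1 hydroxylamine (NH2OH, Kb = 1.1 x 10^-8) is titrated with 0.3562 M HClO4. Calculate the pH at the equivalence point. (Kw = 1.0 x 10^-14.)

n(NH2OH) = 0.2010 x 0.01600 = 0.003216 mol; V(HClO4) at equivalence = 0.003216/0.3562 = 0.009029 L.
At equivalence the base is fully converted to NH3OH+; total volume = 0.02503 L, so [NH3OH+] = 0.003216/0.02503 = 0.1285 M.
Ka(NH3OH+) = Kw/Kb = 1.0e-14 / 1.1 x 10^-8 = 9.09e-7.
[H^+] = sqrt(Ka x [NH3OH+]) = sqrt(9.09e-7 x 0.1285) = 0.000342 M.
pH = -log(0.000342) = 3.47.

3.47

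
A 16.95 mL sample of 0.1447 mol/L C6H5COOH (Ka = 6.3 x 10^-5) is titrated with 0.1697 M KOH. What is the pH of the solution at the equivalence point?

8.55

n(C6H5COOH) = 0.1447 x 0.01695 = 0.002453 mol; V(KOH) at equivalence = 0.002453/0.1697 = 0.01445 L.
At equivalence all the acid is converted to C6H5COO-; total volume = 0.01695 + 0.01445 = 0.03140 L, so [C6H5COO-] = 0.002453/0.03140 = 0.07810 M.
Kb = Kw/Ka = 1.0e-14 / 6.3 x 10^-5 = 1.59e-10.
[OH^-] = sqrt(Kb x [C6H5COO-]) = sqrt(1.59e-10 x 0.07810) = 3.52e-6 M.
pOH = 5.45, so pH = 14.00 - 5.45 = 8.55.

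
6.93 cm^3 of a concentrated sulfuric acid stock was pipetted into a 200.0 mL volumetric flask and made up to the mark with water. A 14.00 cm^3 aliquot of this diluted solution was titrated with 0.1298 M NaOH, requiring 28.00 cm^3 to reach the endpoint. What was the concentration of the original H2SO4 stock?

3.75 M

n(NaOH) = 0.1298 x 0.02800 = 0.003634 mol.
n(H2SO4) in the aliquot = 0.003634 x 1/2 = 0.001817 mol.
[diluted H2SO4] = 0.001817 / 0.01400 = 0.1298 M.
Dilution factor = 200.0/6.930 = 28.86, so [stock] = 0.1298 x 28.86 = 3.75 M.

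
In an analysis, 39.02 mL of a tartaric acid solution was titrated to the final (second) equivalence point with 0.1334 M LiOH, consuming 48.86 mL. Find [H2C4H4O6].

n(LiOH) = 0.1334 x 0.04886 = 0.006518 mol.
At the final (second) equivalence point, 2 mol OH^- react per mol H2C4H4O6, so n(H2C4H4O6) = 0.006518 / 2 = 0.003259 mol.
[H2C4H4O6] = 0.003259 / 0.03902 L = 0.0835 M.

0.0835 M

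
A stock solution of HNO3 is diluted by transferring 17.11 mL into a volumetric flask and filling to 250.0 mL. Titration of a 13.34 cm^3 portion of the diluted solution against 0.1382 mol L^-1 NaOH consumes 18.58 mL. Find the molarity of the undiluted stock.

2.81 M

n(NaOH) = 0.1382 x 0.01858 = 0.002568 mol.
n(HNO3) in the aliquot = 0.002568 mol.
[diluted HNO3] = 0.002568 / 0.01334 = 0.1925 M.
Dilution factor = 250.0/17.11 = 14.61, so [stock] = 0.1925 x 14.61 = 2.81 M.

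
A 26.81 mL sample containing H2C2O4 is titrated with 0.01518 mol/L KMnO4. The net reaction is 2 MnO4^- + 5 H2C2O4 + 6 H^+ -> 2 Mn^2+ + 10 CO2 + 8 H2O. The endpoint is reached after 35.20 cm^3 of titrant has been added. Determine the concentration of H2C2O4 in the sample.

n(KMnO4) = 0.01518 x 0.03520 = 0.0005343 mol.
From the balanced equation, 2 mol KMnO4 reacts with 5 mol H2C2O4, so n(H2C2O4) = 0.0005343 x 5/2 = 0.001336 mol.
[H2C2O4] = 0.001336 / 0.02681 L = 0.0498 M.

0.0498 M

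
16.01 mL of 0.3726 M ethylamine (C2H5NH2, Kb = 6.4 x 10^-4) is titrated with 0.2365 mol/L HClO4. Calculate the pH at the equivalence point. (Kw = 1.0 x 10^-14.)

n(C2H5NH2) = 0.3726 x 0.01601 = 0.005965 mol; V(HClO4) at equivalence = 0.005965/0.2365 = 0.02522 L.
At equivalence the base is fully converted to C2H5NH3+; total volume = 0.04123 L, so [C2H5NH3+] = 0.005965/0.04123 = 0.1447 M.
Ka(C2H5NH3+) = Kw/Kb = 1.0e-14 / 6.4 x 10^-4 = 1.56e-11.
[H^+] = sqrt(Ka x [C2H5NH3+]) = sqrt(1.56e-11 x 0.1447) = 1.50e-6 M.
pH = -log(1.50e-6) = 5.82.

5.82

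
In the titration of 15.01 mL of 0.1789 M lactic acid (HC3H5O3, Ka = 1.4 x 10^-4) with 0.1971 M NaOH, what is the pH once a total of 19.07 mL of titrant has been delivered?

12.50

n(acid) = 0.1789 x 0.01501 = 0.002685 mol; n(NaOH) added = 0.1971 x 0.01907 = 0.003759 mol.
Base is in excess by 0.003759 - 0.002685 = 0.001073 mol in a total volume of 0.03408 L.
[OH^-] = 0.001073/0.03408 = 0.03150 M, so pOH = 1.50 and pH = 14.00 - 1.50 = 12.50.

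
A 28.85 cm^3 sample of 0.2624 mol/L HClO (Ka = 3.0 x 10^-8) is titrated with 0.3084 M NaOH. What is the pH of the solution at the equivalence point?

10.34

n(HClO) = 0.2624 x 0.02885 = 0.007570 mol; V(NaOH) at equivalence = 0.007570/0.3084 = 0.02455 L.
At equivalence all the acid is converted to ClO-; total volume = 0.02885 + 0.02455 = 0.05340 L, so [ClO-] = 0.007570/0.05340 = 0.1418 M.
Kb = Kw/Ka = 1.0e-14 / 3.0 x 10^-8 = 3.33e-7.
[OH^-] = sqrt(Kb x [ClO-]) = sqrt(3.33e-7 x 0.1418) = 0.000217 M.
pOH = 3.66, so pH = 14.00 - 3.66 = 10.34.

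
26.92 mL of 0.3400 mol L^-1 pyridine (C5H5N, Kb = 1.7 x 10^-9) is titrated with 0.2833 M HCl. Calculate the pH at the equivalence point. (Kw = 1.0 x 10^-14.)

3.02

n(C5H5N) = 0.3400 x 0.02692 = 0.009153 mol; V(HCl) at equivalence = 0.009153/0.2833 = 0.03231 L.
At equivalence the base is fully converted to C5H5NH+; total volume = 0.05923 L, so [C5H5NH+] = 0.009153/0.05923 = 0.1545 M.
Ka(C5H5NH+) = Kw/Kb = 1.0e-14 / 1.7 x 10^-9 = 5.88e-6.
[H^+] = sqrt(Ka x [C5H5NH+]) = sqrt(5.88e-6 x 0.1545) = 0.000953 M.
pH = -log(0.000953) = 3.02.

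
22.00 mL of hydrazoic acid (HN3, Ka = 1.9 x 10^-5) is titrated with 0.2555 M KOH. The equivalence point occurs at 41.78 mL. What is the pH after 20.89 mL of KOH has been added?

4.72

20.89 mL is exactly half the equivalence volume (41.78/2), i.e. the half-equivalence point.
There, n(HA) = n(A^-), so pH = pKa = -log(1.9 x 10^-5) = 4.72.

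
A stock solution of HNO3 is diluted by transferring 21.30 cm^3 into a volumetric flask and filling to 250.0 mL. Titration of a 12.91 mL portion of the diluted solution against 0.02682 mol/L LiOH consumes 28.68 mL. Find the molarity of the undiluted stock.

0.699 M

n(LiOH) = 0.02682 x 0.02868 = 0.0007692 mol.
n(HNO3) in the aliquot = 0.0007692 mol.
[diluted HNO3] = 0.0007692 / 0.01291 = 0.05958 M.
Dilution factor = 250.0/21.30 = 11.74, so [stock] = 0.05958 x 11.74 = 0.699 M.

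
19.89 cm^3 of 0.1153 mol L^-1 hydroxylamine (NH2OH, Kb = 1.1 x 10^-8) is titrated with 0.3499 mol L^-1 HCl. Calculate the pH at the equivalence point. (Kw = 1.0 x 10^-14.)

3.55

n(NH2OH) = 0.1153 x 0.01989 = 0.002293 mol; V(HCl) at equivalence = 0.002293/0.3499 = 0.006554 L.
At equivalence the base is fully converted to NH3OH+; total volume = 0.02644 L, so [NH3OH+] = 0.002293/0.02644 = 0.08672 M.
Ka(NH3OH+) = Kw/Kb = 1.0e-14 / 1.1 x 10^-8 = 9.09e-7.
[H^+] = sqrt(Ka x [NH3OH+]) = sqrt(9.09e-7 x 0.08672) = 0.000281 M.
pH = -log(0.000281) = 3.55.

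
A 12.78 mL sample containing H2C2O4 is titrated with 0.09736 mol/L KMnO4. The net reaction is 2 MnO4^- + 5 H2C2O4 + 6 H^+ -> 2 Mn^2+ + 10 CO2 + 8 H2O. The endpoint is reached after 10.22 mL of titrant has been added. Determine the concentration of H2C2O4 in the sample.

n(KMnO4) = 0.09736 x 0.01022 = 0.0009950 mol.
From the balanced equation, 2 mol KMnO4 reacts with 5 mol H2C2O4, so n(H2C2O4) = 0.0009950 x 5/2 = 0.002488 mol.
[H2C2O4] = 0.002488 / 0.01278 L = 0.195 M.

0.195 M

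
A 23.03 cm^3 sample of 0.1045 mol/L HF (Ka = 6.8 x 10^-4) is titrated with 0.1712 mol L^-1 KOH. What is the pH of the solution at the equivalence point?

7.99

n(HF) = 0.1045 x 0.02303 = 0.002407 mol; V(KOH) at equivalence = 0.002407/0.1712 = 0.01406 L.
At equivalence all the acid is converted to F-; total volume = 0.02303 + 0.01406 = 0.03709 L, so [F-] = 0.002407/0.03709 = 0.06489 M.
Kb = Kw/Ka = 1.0e-14 / 6.8 x 10^-4 = 1.47e-11.
[OH^-] = sqrt(Kb x [F-]) = sqrt(1.47e-11 x 0.06489) = 9.77e-7 M.
pOH = 6.01, so pH = 14.00 - 6.01 = 7.99.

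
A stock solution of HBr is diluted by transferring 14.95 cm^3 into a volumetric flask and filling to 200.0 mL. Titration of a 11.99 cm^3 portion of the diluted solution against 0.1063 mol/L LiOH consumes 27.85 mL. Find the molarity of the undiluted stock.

n(LiOH) = 0.1063 x 0.02785 = 0.002960 mol.
n(HBr) in the aliquot = 0.002960 mol.
[diluted HBr] = 0.002960 / 0.01199 = 0.2469 M.
Dilution factor = 200.0/14.95 = 13.38, so [stock] = 0.2469 x 13.38 = 3.30 M.

3.30 M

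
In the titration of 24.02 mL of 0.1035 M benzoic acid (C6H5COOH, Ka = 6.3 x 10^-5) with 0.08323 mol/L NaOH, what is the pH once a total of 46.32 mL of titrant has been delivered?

12.29

n(acid) = 0.1035 x 0.02402 = 0.002486 mol; n(NaOH) added = 0.08323 x 0.04632 = 0.003855 mol.
Base is in excess by 0.003855 - 0.002486 = 0.001369 mol in a total volume of 0.07034 L.
[OH^-] = 0.001369/0.07034 = 0.01946 M, so pOH = 1.71 and pH = 14.00 - 1.71 = 12.29.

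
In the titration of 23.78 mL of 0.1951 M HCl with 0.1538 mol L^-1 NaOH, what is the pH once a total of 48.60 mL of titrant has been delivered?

12.59

n(acid) = 0.1951 x 0.02378 = 0.004639 mol; n(NaOH) added = 0.1538 x 0.04860 = 0.007475 mol.
Base is in excess by 0.007475 - 0.004639 = 0.002835 mol in a total volume of 0.07238 L.
[OH^-] = 0.002835/0.07238 = 0.03917 M, so pOH = 1.41 and pH = 14.00 - 1.41 = 12.59.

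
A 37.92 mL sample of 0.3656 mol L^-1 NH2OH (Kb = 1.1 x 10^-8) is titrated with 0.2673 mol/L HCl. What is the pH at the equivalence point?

n(NH2OH) = 0.3656 x 0.03792 = 0.01386 mol; V(HCl) at equivalence = 0.01386/0.2673 = 0.05187 L.
At equivalence the base is fully converted to NH3OH+; total volume = 0.08979 L, so [NH3OH+] = 0.01386/0.08979 = 0.1544 M.
Ka(NH3OH+) = Kw/Kb = 1.0e-14 / 1.1 x 10^-8 = 9.09e-7.
[H^+] = sqrt(Ka x [NH3OH+]) = sqrt(9.09e-7 x 0.1544) = 0.000375 M.
pH = -log(0.000375) = 3.43.

3.43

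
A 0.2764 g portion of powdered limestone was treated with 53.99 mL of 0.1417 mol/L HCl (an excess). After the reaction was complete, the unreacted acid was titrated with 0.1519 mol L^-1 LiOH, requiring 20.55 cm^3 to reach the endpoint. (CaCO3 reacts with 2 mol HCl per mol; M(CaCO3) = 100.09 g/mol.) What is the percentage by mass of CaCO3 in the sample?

82.0%

Total n(HCl) added = 0.1417 x 0.05399 = 0.007650 mol.
n(LiOH) used = 0.1519 x 0.02055 = 0.003122 mol, which equals the excess n(HCl).
So n(HCl) consumed by the sample = 0.007650 - 0.003122 = 0.004529 mol.
n(CaCO3) = 0.004529 / 2 = 0.002264 mol.
mass CaCO3 = 0.002264 x 100.09 = 0.2266 g, so %CaCO3 = 0.2266/0.2764 x 100 = 82.0%.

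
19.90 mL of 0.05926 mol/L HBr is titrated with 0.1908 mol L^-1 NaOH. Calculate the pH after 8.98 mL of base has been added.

n(acid) = 0.05926 x 0.01990 = 0.001179 mol; n(NaOH) added = 0.1908 x 0.008980 = 0.001713 mol.
Base is in excess by 0.001713 - 0.001179 = 0.0005341 mol in a total volume of 0.02888 L.
[OH^-] = 0.0005341/0.02888 = 0.01849 M, so pOH = 1.73 and pH = 14.00 - 1.73 = 12.27.

12.27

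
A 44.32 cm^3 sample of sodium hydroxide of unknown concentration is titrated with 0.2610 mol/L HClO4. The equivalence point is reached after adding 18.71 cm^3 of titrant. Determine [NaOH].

n(HClO4) delivered = 0.2610 x 0.01871 = 0.004883 mol.
For a 1:1 reaction, n(NaOH) = 0.004883 mol.
[NaOH] = 0.004883 mol / 0.04432 L = 0.110 M.

0.110 M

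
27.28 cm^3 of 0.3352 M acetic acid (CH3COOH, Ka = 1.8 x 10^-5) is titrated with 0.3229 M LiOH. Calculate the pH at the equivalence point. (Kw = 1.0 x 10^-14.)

n(CH3COOH) = 0.3352 x 0.02728 = 0.009144 mol; V(LiOH) at equivalence = 0.009144/0.3229 = 0.02832 L.
At equivalence all the acid is converted to CH3COO-; total volume = 0.02728 + 0.02832 = 0.05560 L, so [CH3COO-] = 0.009144/0.05560 = 0.1645 M.
Kb = Kw/Ka = 1.0e-14 / 1.8 x 10^-5 = 5.56e-10.
[OH^-] = sqrt(Kb x [CH3COO-]) = sqrt(5.56e-10 x 0.1645) = 9.56e-6 M.
pOH = 5.02, so pH = 14.00 - 5.02 = 8.98.

8.98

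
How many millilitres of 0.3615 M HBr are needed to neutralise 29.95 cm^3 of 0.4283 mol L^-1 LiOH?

n(LiOH) = 0.4283 mol/L x 0.02995 L = 0.01283 mol.
At equivalence n(HBr) = n(LiOH) = 0.01283 mol.
V(HBr) = 0.01283 / 0.3615 = 0.03548 L = 35.5 mL.

35.5 mL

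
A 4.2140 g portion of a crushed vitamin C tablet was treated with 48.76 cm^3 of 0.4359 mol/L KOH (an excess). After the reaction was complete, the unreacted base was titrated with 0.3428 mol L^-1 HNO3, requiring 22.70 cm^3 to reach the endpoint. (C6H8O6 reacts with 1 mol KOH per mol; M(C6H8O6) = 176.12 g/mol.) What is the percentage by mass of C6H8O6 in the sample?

Total n(KOH) added = 0.4359 x 0.04876 = 0.02125 mol.
n(HNO3) used = 0.3428 x 0.02270 = 0.007782 mol, which equals the excess n(KOH).
So n(KOH) consumed by the sample = 0.02125 - 0.007782 = 0.01347 mol.
n(C6H8O6) = 0.01347 / 1 = 0.01347 mol.
mass C6H8O6 = 0.01347 x 176.12 = 2.373 g, so %C6H8O6 = 2.373/4.2140 x 100 = 56.3%.

56.3%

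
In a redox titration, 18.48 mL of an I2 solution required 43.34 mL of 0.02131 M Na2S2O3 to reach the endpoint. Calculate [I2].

n(Na2S2O3) = 0.02131 x 0.04334 = 0.0009236 mol.
From the balanced equation, 2 mol Na2S2O3 reacts with 1 mol I2, so n(I2) = 0.0009236 x 1/2 = 0.0004618 mol.
[I2] = 0.0004618 / 0.01848 L = 0.0250 M.

0.0250 M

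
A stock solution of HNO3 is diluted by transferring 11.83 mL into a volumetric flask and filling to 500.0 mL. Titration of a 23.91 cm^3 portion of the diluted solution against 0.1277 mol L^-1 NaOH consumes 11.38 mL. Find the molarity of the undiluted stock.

2.57 M

n(NaOH) = 0.1277 x 0.01138 = 0.001453 mol.
n(HNO3) in the aliquot = 0.001453 mol.
[diluted HNO3] = 0.001453 / 0.02391 = 0.06078 M.
Dilution factor = 500.0/11.83 = 42.27, so [stock] = 0.06078 x 42.27 = 2.57 M.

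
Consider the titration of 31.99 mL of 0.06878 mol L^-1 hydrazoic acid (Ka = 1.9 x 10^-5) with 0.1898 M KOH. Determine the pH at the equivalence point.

n(HN3) = 0.06878 x 0.03199 = 0.002200 mol; V(KOH) at equivalence = 0.002200/0.1898 = 0.01159 L.
At equivalence all the acid is converted to N3-; total volume = 0.03199 + 0.01159 = 0.04358 L, so [N3-] = 0.002200/0.04358 = 0.05049 M.
Kb = Kw/Ka = 1.0e-14 / 1.9 x 10^-5 = 5.26e-10.
[OH^-] = sqrt(Kb x [N3-]) = sqrt(5.26e-10 x 0.05049) = 5.15e-6 M.
pOH = 5.29, so pH = 14.00 - 5.29 = 8.71.

8.71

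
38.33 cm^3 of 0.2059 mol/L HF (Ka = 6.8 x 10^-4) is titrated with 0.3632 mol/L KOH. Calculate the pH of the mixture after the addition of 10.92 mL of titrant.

3.17

Initial n(HF) = 0.2059 x 0.03833 = 0.007892 mol.
n(KOH) added = 0.3632 x 0.01092 = 0.003966 mol, converting that many moles of HF to F-.
Remaining n(HF) = 0.003926 mol; n(F-) = 0.003966 mol.
By Henderson-Hasselbalch, pH = pKa + log([A^-]/[HA]) = 3.17 + log(0.003966/0.003926) = 3.17 + (+0.00) = 3.17.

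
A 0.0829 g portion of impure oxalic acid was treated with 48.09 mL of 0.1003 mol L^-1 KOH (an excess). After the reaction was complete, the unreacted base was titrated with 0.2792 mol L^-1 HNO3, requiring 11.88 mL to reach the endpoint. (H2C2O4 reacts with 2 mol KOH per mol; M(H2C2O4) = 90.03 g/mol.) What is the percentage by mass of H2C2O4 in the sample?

Total n(KOH) added = 0.1003 x 0.04809 = 0.004823 mol.
n(HNO3) used = 0.2792 x 0.01188 = 0.003317 mol, which equals the excess n(KOH).
So n(KOH) consumed by the sample = 0.004823 - 0.003317 = 0.001507 mol.
n(H2C2O4) = 0.001507 / 2 = 0.0007533 mol.
mass H2C2O4 = 0.0007533 x 90.03 = 0.06782 g, so %H2C2O4 = 0.06782/0.0829 x 100 = 81.8%.

81.8%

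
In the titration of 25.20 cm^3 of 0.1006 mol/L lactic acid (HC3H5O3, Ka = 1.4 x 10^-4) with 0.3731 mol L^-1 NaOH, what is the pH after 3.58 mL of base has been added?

Initial n(HC3H5O3) = 0.1006 x 0.02520 = 0.002535 mol.
n(NaOH) added = 0.3731 x 0.003580 = 0.001336 mol, converting that many moles of HC3H5O3 to C3H5O3-.
Remaining n(HC3H5O3) = 0.001199 mol; n(C3H5O3-) = 0.001336 mol.
By Henderson-Hasselbalch, pH = pKa + log([A^-]/[HA]) = 3.85 + log(0.001336/0.001199) = 3.85 + (+0.05) = 3.90.

3.90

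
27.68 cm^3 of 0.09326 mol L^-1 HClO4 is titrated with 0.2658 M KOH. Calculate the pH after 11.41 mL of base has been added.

n(acid) = 0.09326 x 0.02768 = 0.002581 mol; n(KOH) added = 0.2658 x 0.01141 = 0.003033 mol.
Base is in excess by 0.003033 - 0.002581 = 0.0004513 mol in a total volume of 0.03909 L.
[OH^-] = 0.0004513/0.03909 = 0.01155 M, so pOH = 1.94 and pH = 14.00 - 1.94 = 12.06.

12.06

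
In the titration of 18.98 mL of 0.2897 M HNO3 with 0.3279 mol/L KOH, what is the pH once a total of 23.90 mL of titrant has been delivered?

12.74

n(acid) = 0.2897 x 0.01898 = 0.005499 mol; n(KOH) added = 0.3279 x 0.02390 = 0.007837 mol.
Base is in excess by 0.007837 - 0.005499 = 0.002338 mol in a total volume of 0.04288 L.
[OH^-] = 0.002338/0.04288 = 0.05453 M, so pOH = 1.26 and pH = 14.00 - 1.26 = 12.74.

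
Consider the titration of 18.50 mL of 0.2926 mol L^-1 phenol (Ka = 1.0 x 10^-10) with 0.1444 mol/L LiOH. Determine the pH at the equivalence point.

11.49

n(C6H5OH) = 0.2926 x 0.01850 = 0.005413 mol; V(LiOH) at equivalence = 0.005413/0.1444 = 0.03749 L.
At equivalence all the acid is converted to C6H5O-; total volume = 0.01850 + 0.03749 = 0.05599 L, so [C6H5O-] = 0.005413/0.05599 = 0.09669 M.
Kb = Kw/Ka = 1.0e-14 / 1.0 x 10^-10 = 0.000100.
[OH^-] = sqrt(Kb x [C6H5O-]) = sqrt(0.000100 x 0.09669) = 0.00311 M.
pOH = 2.51, so pH = 14.00 - 2.51 = 11.49.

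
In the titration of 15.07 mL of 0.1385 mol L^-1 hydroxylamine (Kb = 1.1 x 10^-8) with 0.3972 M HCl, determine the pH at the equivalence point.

3.51

n(NH2OH) = 0.1385 x 0.01507 = 0.002087 mol; V(HCl) at equivalence = 0.002087/0.3972 = 0.005255 L.
At equivalence the base is fully converted to NH3OH+; total volume = 0.02032 L, so [NH3OH+] = 0.002087/0.02032 = 0.1027 M.
Ka(NH3OH+) = Kw/Kb = 1.0e-14 / 1.1 x 10^-8 = 9.09e-7.
[H^+] = sqrt(Ka x [NH3OH+]) = sqrt(9.09e-7 x 0.1027) = 0.000306 M.
pH = -log(0.000306) = 3.51.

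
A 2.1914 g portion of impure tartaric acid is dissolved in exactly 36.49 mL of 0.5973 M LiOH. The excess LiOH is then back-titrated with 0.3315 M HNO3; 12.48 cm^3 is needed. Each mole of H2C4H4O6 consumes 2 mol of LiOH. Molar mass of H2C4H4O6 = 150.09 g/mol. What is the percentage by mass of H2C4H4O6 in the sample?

Total n(LiOH) added = 0.5973 x 0.03649 = 0.02180 mol.
n(HNO3) used = 0.3315 x 0.01248 = 0.004137 mol, which equals the excess n(LiOH).
So n(LiOH) consumed by the sample = 0.02180 - 0.004137 = 0.01766 mol.
n(H2C4H4O6) = 0.01766 / 2 = 0.008829 mol.
mass H2C4H4O6 = 0.008829 x 150.09 = 1.325 g, so %H2C4H4O6 = 1.325/2.1914 x 100 = 60.5%.

60.5%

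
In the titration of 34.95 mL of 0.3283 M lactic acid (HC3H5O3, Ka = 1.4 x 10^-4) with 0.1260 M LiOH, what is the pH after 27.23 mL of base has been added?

Initial n(HC3H5O3) = 0.3283 x 0.03495 = 0.01147 mol.
n(LiOH) added = 0.1260 x 0.02723 = 0.003431 mol, converting that many moles of HC3H5O3 to C3H5O3-.
Remaining n(HC3H5O3) = 0.008043 mol; n(C3H5O3-) = 0.003431 mol.
By Henderson-Hasselbalch, pH = pKa + log([A^-]/[HA]) = 3.85 + log(0.003431/0.008043) = 3.85 + (-0.37) = 3.48.

3.48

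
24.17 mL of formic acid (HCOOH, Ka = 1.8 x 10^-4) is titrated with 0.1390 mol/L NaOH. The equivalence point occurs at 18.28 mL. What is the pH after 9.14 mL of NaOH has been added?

3.74

9.14 mL is exactly half the equivalence volume (18.28/2), i.e. the half-equivalence point.
There, n(HA) = n(A^-), so pH = pKa = -log(1.8 x 10^-4) = 3.74.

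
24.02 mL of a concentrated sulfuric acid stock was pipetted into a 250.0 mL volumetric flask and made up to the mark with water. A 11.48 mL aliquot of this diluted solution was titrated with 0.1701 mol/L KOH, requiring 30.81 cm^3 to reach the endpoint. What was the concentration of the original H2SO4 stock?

n(KOH) = 0.1701 x 0.03081 = 0.005241 mol.
n(H2SO4) in the aliquot = 0.005241 x 1/2 = 0.002620 mol.
[diluted H2SO4] = 0.002620 / 0.01148 = 0.2283 M.
Dilution factor = 250.0/24.02 = 10.41, so [stock] = 0.2283 x 10.41 = 2.38 M.

2.38 M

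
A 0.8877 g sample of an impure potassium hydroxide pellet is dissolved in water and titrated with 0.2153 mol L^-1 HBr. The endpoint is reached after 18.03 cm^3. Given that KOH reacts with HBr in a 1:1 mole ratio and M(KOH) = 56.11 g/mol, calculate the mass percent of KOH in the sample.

n(HBr) = 0.2153 x 0.01803 = 0.003882 mol.
n(KOH) = 0.003882 / 1 = 0.003882 mol.
mass of KOH = 0.003882 x 56.11 = 0.2178 g.
% purity = 0.2178 / 0.8877 x 100 = 24.5%.

24.5%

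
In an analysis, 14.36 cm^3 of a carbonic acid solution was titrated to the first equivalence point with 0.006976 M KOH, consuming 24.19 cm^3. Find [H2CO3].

0.0118 M

n(KOH) = 0.006976 x 0.02419 = 0.0001687 mol.
At the first equivalence point, 1 mol OH^- react per mol H2CO3, so n(H2CO3) = 0.0001687 / 1 = 0.0001687 mol.
[H2CO3] = 0.0001687 / 0.01436 L = 0.0118 M.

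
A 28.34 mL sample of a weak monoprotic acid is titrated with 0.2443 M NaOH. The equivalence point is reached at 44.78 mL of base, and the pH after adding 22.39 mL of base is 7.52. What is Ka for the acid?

22.39 mL is half of the equivalence volume, so this is the half-equivalence point where [HA] = [A^-].
At half-equivalence pH = pKa, so pKa = 7.52.
Ka = 10^(-7.52) = 3.0 x 10^-8.

3.0 x 10^-8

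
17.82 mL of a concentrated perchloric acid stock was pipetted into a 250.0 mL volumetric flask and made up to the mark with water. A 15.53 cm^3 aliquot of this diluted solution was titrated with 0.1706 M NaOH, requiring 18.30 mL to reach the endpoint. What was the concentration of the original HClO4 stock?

n(NaOH) = 0.1706 x 0.01830 = 0.003122 mol.
n(HClO4) in the aliquot = 0.003122 mol.
[diluted HClO4] = 0.003122 / 0.01553 = 0.2010 M.
Dilution factor = 250.0/17.82 = 14.03, so [stock] = 0.2010 x 14.03 = 2.82 M.

2.82 M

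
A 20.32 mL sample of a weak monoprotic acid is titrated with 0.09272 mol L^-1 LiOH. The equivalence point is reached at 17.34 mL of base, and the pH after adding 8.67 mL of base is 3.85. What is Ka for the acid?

1.4 x 10^-4

8.67 mL is half of the equivalence volume, so this is the half-equivalence point where [HA] = [A^-].
At half-equivalence pH = pKa, so pKa = 3.85.
Ka = 10^(-3.85) = 1.4 x 10^-4.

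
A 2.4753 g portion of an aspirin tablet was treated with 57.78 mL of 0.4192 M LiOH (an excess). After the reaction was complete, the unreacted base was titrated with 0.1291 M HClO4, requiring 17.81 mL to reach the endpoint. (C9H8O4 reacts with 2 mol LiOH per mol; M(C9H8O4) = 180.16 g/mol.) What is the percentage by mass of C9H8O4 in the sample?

79.8%

Total n(LiOH) added = 0.4192 x 0.05778 = 0.02422 mol.
n(HClO4) used = 0.1291 x 0.01781 = 0.002299 mol, which equals the excess n(LiOH).
So n(LiOH) consumed by the sample = 0.02422 - 0.002299 = 0.02192 mol.
n(C9H8O4) = 0.02192 / 2 = 0.01096 mol.
mass C9H8O4 = 0.01096 x 180.16 = 1.975 g, so %C9H8O4 = 1.975/2.4753 x 100 = 79.8%.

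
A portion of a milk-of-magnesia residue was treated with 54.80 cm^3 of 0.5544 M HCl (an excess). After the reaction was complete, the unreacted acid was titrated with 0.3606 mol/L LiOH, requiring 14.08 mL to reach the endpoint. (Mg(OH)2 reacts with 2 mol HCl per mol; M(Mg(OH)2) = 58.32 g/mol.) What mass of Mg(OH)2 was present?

0.738 g

Total n(HCl) added = 0.5544 x 0.05480 = 0.03038 mol.
n(LiOH) used = 0.3606 x 0.01408 = 0.005077 mol, which equals the excess n(HCl).
So n(HCl) consumed by the sample = 0.03038 - 0.005077 = 0.02530 mol.
n(Mg(OH)2) = 0.02530 / 2 = 0.01265 mol.
mass = 0.01265 mol x 58.32 g/mol = 0.738 g.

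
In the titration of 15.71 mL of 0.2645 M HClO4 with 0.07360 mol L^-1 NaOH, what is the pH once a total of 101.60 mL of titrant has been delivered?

n(acid) = 0.2645 x 0.01571 = 0.004155 mol; n(NaOH) added = 0.07360 x 0.1016 = 0.007478 mol.
Base is in excess by 0.007478 - 0.004155 = 0.003322 mol in a total volume of 0.1173 L.
[OH^-] = 0.003322/0.1173 = 0.02832 M, so pOH = 1.55 and pH = 14.00 - 1.55 = 12.45.

12.45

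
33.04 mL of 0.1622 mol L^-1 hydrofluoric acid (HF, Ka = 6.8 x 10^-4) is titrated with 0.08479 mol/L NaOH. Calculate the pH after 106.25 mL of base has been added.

12.42

n(acid) = 0.1622 x 0.03304 = 0.005359 mol; n(NaOH) added = 0.08479 x 0.1062 = 0.009009 mol.
Base is in excess by 0.009009 - 0.005359 = 0.003650 mol in a total volume of 0.1393 L.
[OH^-] = 0.003650/0.1393 = 0.02620 M, so pOH = 1.58 and pH = 14.00 - 1.58 = 12.42.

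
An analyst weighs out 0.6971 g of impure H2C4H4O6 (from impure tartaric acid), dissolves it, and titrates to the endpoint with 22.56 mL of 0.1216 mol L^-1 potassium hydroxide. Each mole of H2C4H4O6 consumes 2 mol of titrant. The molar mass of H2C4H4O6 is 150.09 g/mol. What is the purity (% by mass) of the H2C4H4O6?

29.5%

n(KOH) = 0.1216 x 0.02256 = 0.002743 mol.
n(H2C4H4O6) = 0.002743 / 2 = 0.001372 mol.
mass of H2C4H4O6 = 0.001372 x 150.09 = 0.2059 g.
% purity = 0.2059 / 0.6971 x 100 = 29.5%.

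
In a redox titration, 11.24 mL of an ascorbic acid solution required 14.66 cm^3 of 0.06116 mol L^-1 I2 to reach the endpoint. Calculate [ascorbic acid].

0.0798 M

n(I2) = 0.06116 x 0.01466 = 0.0008966 mol.
From the balanced equation, 1 mol I2 reacts with 1 mol ascorbic acid, so n(ascorbic acid) = 0.0008966 x 1/1 = 0.0008966 mol.
[ascorbic acid] = 0.0008966 / 0.01124 L = 0.0798 M.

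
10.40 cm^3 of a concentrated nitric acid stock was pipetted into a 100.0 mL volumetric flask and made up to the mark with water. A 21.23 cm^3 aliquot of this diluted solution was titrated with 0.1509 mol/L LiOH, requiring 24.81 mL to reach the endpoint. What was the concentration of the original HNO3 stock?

n(LiOH) = 0.1509 x 0.02481 = 0.003744 mol.
n(HNO3) in the aliquot = 0.003744 mol.
[diluted HNO3] = 0.003744 / 0.02123 = 0.1763 M.
Dilution factor = 100.0/10.40 = 9.615, so [stock] = 0.1763 x 9.615 = 1.70 M.

1.70 M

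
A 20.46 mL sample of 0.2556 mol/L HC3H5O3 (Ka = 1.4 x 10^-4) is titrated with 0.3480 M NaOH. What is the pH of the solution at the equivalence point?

n(HC3H5O3) = 0.2556 x 0.02046 = 0.005230 mol; V(NaOH) at equivalence = 0.005230/0.3480 = 0.01503 L.
At equivalence all the acid is converted to C3H5O3-; total volume = 0.02046 + 0.01503 = 0.03549 L, so [C3H5O3-] = 0.005230/0.03549 = 0.1474 M.
Kb = Kw/Ka = 1.0e-14 / 1.4 x 10^-4 = 7.14e-11.
[OH^-] = sqrt(Kb x [C3H5O3-]) = sqrt(7.14e-11 x 0.1474) = 3.24e-6 M.
pOH = 5.49, so pH = 14.00 - 5.49 = 8.51.

8.51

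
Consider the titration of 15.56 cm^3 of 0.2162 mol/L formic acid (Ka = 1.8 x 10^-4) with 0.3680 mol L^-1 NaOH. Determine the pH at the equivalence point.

8.44

n(HCOOH) = 0.2162 x 0.01556 = 0.003364 mol; V(NaOH) at equivalence = 0.003364/0.3680 = 0.009142 L.
At equivalence all the acid is converted to HCOO-; total volume = 0.01556 + 0.009142 = 0.02470 L, so [HCOO-] = 0.003364/0.02470 = 0.1362 M.
Kb = Kw/Ka = 1.0e-14 / 1.8 x 10^-4 = 5.56e-11.
[OH^-] = sqrt(Kb x [HCOO-]) = sqrt(5.56e-11 x 0.1362) = 2.75e-6 M.
pOH = 5.56, so pH = 14.00 - 5.56 = 8.44.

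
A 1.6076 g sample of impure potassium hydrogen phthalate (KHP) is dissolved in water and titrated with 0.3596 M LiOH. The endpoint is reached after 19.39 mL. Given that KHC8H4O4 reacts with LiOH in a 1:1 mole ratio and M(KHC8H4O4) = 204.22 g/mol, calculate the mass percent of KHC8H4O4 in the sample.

n(LiOH) = 0.3596 x 0.01939 = 0.006973 mol.
n(KHC8H4O4) = 0.006973 / 1 = 0.006973 mol.
mass of KHC8H4O4 = 0.006973 x 204.22 = 1.424 g.
% purity = 1.424 / 1.6076 x 100 = 88.6%.

88.6%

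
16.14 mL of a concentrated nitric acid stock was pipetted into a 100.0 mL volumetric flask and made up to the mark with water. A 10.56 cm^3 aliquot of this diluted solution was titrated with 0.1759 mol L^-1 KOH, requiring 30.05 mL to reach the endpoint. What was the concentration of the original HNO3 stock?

n(KOH) = 0.1759 x 0.03005 = 0.005286 mol.
n(HNO3) in the aliquot = 0.005286 mol.
[diluted HNO3] = 0.005286 / 0.01056 = 0.5005 M.
Dilution factor = 100.0/16.14 = 6.196, so [stock] = 0.5005 x 6.196 = 3.10 M.

3.10 M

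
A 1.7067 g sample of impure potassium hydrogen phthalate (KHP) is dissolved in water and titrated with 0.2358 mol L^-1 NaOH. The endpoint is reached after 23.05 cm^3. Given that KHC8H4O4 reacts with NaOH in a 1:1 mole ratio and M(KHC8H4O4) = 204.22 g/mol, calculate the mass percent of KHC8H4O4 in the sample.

n(NaOH) = 0.2358 x 0.02305 = 0.005435 mol.
n(KHC8H4O4) = 0.005435 / 1 = 0.005435 mol.
mass of KHC8H4O4 = 0.005435 x 204.22 = 1.110 g.
% purity = 1.110 / 1.7067 x 100 = 65.0%.

65.0%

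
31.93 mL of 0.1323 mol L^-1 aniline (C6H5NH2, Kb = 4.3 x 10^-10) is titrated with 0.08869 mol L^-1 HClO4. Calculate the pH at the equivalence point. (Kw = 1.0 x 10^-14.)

2.95

n(C6H5NH2) = 0.1323 x 0.03193 = 0.004224 mol; V(HClO4) at equivalence = 0.004224/0.08869 = 0.04763 L.
At equivalence the base is fully converted to C6H5NH3+; total volume = 0.07956 L, so [C6H5NH3+] = 0.004224/0.07956 = 0.05310 M.
Ka(C6H5NH3+) = Kw/Kb = 1.0e-14 / 4.3 x 10^-10 = 2.33e-5.
[H^+] = sqrt(Ka x [C6H5NH3+]) = sqrt(2.33e-5 x 0.05310) = 0.00111 M.
pH = -log(0.00111) = 2.95.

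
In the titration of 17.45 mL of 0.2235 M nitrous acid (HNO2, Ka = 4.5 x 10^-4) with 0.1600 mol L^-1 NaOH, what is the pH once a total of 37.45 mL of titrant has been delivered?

n(acid) = 0.2235 x 0.01745 = 0.003900 mol; n(NaOH) added = 0.1600 x 0.03745 = 0.005992 mol.
Base is in excess by 0.005992 - 0.003900 = 0.002092 mol in a total volume of 0.05490 L.
[OH^-] = 0.002092/0.05490 = 0.03810 M, so pOH = 1.42 and pH = 14.00 - 1.42 = 12.58.

12.58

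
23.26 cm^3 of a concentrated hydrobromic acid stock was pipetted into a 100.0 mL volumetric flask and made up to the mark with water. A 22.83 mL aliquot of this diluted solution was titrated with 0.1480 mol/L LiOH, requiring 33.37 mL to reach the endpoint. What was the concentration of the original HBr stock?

n(LiOH) = 0.1480 x 0.03337 = 0.004939 mol.
n(HBr) in the aliquot = 0.004939 mol.
[diluted HBr] = 0.004939 / 0.02283 = 0.2163 M.
Dilution factor = 100.0/23.26 = 4.299, so [stock] = 0.2163 x 4.299 = 0.930 M.

0.930 M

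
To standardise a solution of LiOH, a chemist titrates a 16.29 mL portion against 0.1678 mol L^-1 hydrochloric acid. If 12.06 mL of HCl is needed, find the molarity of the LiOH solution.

0.124 M

n(HCl) delivered = 0.1678 x 0.01206 = 0.002024 mol.
For a 1:1 reaction, n(LiOH) = 0.002024 mol.
[LiOH] = 0.002024 mol / 0.01629 L = 0.124 M.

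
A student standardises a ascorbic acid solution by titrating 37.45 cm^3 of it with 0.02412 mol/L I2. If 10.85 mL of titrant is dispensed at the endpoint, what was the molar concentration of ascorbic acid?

0.00699 M

n(I2) = 0.02412 x 0.01085 = 0.0002617 mol.
From the balanced equation, 1 mol I2 reacts with 1 mol ascorbic acid, so n(ascorbic acid) = 0.0002617 x 1/1 = 0.0002617 mol.
[ascorbic acid] = 0.0002617 / 0.03745 L = 0.00699 M.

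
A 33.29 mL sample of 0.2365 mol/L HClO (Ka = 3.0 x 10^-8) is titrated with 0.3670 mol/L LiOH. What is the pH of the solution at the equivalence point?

10.34

n(HClO) = 0.2365 x 0.03329 = 0.007873 mol; V(LiOH) at equivalence = 0.007873/0.3670 = 0.02145 L.
At equivalence all the acid is converted to ClO-; total volume = 0.03329 + 0.02145 = 0.05474 L, so [ClO-] = 0.007873/0.05474 = 0.1438 M.
Kb = Kw/Ka = 1.0e-14 / 3.0 x 10^-8 = 3.33e-7.
[OH^-] = sqrt(Kb x [ClO-]) = sqrt(3.33e-7 x 0.1438) = 0.000219 M.
pOH = 3.66, so pH = 14.00 - 3.66 = 10.34.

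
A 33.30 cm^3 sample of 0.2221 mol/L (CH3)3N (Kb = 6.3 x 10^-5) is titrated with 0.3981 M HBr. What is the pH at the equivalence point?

5.32

n((CH3)3N) = 0.2221 x 0.03330 = 0.007396 mol; V(HBr) at equivalence = 0.007396/0.3981 = 0.01858 L.
At equivalence the base is fully converted to (CH3)3NH+; total volume = 0.05188 L, so [(CH3)3NH+] = 0.007396/0.05188 = 0.1426 M.
Ka((CH3)3NH+) = Kw/Kb = 1.0e-14 / 6.3 x 10^-5 = 1.59e-10.
[H^+] = sqrt(Ka x [(CH3)3NH+]) = sqrt(1.59e-10 x 0.1426) = 4.76e-6 M.
pH = -log(4.76e-6) = 5.32.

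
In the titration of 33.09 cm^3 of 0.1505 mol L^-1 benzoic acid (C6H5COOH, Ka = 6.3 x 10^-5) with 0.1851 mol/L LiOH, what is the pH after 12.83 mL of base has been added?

Initial n(C6H5COOH) = 0.1505 x 0.03309 = 0.004980 mol.
n(LiOH) added = 0.1851 x 0.01283 = 0.002375 mol, converting that many moles of C6H5COOH to C6H5COO-.
Remaining n(C6H5COOH) = 0.002605 mol; n(C6H5COO-) = 0.002375 mol.
By Henderson-Hasselbalch, pH = pKa + log([A^-]/[HA]) = 4.20 + log(0.002375/0.002605) = 4.20 + (-0.04) = 4.16.

4.16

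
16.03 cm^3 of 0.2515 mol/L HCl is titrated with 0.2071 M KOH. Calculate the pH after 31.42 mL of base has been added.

n(acid) = 0.2515 x 0.01603 = 0.004032 mol; n(KOH) added = 0.2071 x 0.03142 = 0.006507 mol.
Base is in excess by 0.006507 - 0.004032 = 0.002476 mol in a total volume of 0.04745 L.
[OH^-] = 0.002476/0.04745 = 0.05217 M, so pOH = 1.28 and pH = 14.00 - 1.28 = 12.72.

12.72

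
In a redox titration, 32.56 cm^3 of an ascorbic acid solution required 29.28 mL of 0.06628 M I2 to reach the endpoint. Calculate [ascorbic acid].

n(I2) = 0.06628 x 0.02928 = 0.001941 mol.
From the balanced equation, 1 mol I2 reacts with 1 mol ascorbic acid, so n(ascorbic acid) = 0.001941 x 1/1 = 0.001941 mol.
[ascorbic acid] = 0.001941 / 0.03256 L = 0.0596 M.

0.0596 M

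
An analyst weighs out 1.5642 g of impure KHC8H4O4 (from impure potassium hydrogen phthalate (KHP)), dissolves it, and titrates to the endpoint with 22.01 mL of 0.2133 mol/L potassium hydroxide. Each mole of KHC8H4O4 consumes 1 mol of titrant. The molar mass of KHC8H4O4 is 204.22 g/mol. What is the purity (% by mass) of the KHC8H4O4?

n(KOH) = 0.2133 x 0.02201 = 0.004695 mol.
n(KHC8H4O4) = 0.004695 / 1 = 0.004695 mol.
mass of KHC8H4O4 = 0.004695 x 204.22 = 0.9588 g.
% purity = 0.9588 / 1.5642 x 100 = 61.3%.

61.3%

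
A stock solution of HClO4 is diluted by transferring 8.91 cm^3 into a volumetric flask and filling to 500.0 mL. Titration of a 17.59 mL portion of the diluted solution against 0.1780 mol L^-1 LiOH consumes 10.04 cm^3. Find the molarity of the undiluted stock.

5.70 M

n(LiOH) = 0.1780 x 0.01004 = 0.001787 mol.
n(HClO4) in the aliquot = 0.001787 mol.
[diluted HClO4] = 0.001787 / 0.01759 = 0.1016 M.
Dilution factor = 500.0/8.910 = 56.12, so [stock] = 0.1016 x 56.12 = 5.70 M.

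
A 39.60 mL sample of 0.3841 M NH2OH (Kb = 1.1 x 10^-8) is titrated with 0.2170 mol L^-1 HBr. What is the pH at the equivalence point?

n(NH2OH) = 0.3841 x 0.03960 = 0.01521 mol; V(HBr) at equivalence = 0.01521/0.2170 = 0.07009 L.
At equivalence the base is fully converted to NH3OH+; total volume = 0.1097 L, so [NH3OH+] = 0.01521/0.1097 = 0.1387 M.
Ka(NH3OH+) = Kw/Kb = 1.0e-14 / 1.1 x 10^-8 = 9.09e-7.
[H^+] = sqrt(Ka x [NH3OH+]) = sqrt(9.09e-7 x 0.1387) = 0.000355 M.
pH = -log(0.000355) = 3.45.

3.45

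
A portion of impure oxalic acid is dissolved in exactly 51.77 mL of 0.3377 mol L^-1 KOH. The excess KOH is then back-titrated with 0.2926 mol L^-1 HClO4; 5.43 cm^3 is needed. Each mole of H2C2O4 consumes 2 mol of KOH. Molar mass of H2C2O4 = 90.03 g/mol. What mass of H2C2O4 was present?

0.715 g

Total n(KOH) added = 0.3377 x 0.05177 = 0.01748 mol.
n(HClO4) used = 0.2926 x 0.005430 = 0.001589 mol, which equals the excess n(KOH).
So n(KOH) consumed by the sample = 0.01748 - 0.001589 = 0.01589 mol.
n(H2C2O4) = 0.01589 / 2 = 0.007947 mol.
mass = 0.007947 mol x 90.03 g/mol = 0.715 g.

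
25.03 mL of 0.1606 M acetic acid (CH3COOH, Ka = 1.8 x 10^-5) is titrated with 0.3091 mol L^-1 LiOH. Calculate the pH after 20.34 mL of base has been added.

12.70

n(acid) = 0.1606 x 0.02503 = 0.004020 mol; n(LiOH) added = 0.3091 x 0.02034 = 0.006287 mol.
Base is in excess by 0.006287 - 0.004020 = 0.002267 mol in a total volume of 0.04537 L.
[OH^-] = 0.002267/0.04537 = 0.04997 M, so pOH = 1.30 and pH = 14.00 - 1.30 = 12.70.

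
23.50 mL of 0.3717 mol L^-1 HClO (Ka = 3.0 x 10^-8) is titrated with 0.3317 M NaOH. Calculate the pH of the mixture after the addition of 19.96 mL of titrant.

8.02

Initial n(HClO) = 0.3717 x 0.02350 = 0.008735 mol.
n(NaOH) added = 0.3317 x 0.01996 = 0.006621 mol, converting that many moles of HClO to ClO-.
Remaining n(HClO) = 0.002114 mol; n(ClO-) = 0.006621 mol.
By Henderson-Hasselbalch, pH = pKa + log([A^-]/[HA]) = 7.52 + log(0.006621/0.002114) = 7.52 + (+0.50) = 8.02.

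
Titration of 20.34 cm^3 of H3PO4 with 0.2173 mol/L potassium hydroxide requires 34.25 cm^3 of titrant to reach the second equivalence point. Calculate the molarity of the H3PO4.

n(KOH) = 0.2173 x 0.03425 = 0.007443 mol.
At the second equivalence point, 2 mol OH^- react per mol H3PO4, so n(H3PO4) = 0.007443 / 2 = 0.003721 mol.
[H3PO4] = 0.003721 / 0.02034 L = 0.183 M.

0.183 M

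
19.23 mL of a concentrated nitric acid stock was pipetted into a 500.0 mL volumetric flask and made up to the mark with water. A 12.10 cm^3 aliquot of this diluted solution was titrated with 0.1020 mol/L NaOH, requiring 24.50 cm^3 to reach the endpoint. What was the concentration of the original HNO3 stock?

n(NaOH) = 0.1020 x 0.02450 = 0.002499 mol.
n(HNO3) in the aliquot = 0.002499 mol.
[diluted HNO3] = 0.002499 / 0.01210 = 0.2065 M.
Dilution factor = 500.0/19.23 = 26.00, so [stock] = 0.2065 x 26.00 = 5.37 M.

5.37 M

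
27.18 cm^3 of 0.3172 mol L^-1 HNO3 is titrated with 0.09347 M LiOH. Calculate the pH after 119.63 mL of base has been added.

12.24

n(acid) = 0.3172 x 0.02718 = 0.008621 mol; n(LiOH) added = 0.09347 x 0.1196 = 0.01118 mol.
Base is in excess by 0.01118 - 0.008621 = 0.002560 mol in a total volume of 0.1468 L.
[OH^-] = 0.002560/0.1468 = 0.01744 M, so pOH = 1.76 and pH = 14.00 - 1.76 = 12.24.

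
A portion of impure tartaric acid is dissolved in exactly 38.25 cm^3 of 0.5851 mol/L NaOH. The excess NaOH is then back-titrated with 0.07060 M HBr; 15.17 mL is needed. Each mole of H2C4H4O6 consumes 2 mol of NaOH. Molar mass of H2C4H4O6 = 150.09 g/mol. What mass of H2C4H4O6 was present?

Total n(NaOH) added = 0.5851 x 0.03825 = 0.02238 mol.
n(HBr) used = 0.07060 x 0.01517 = 0.001071 mol, which equals the excess n(NaOH).
So n(NaOH) consumed by the sample = 0.02238 - 0.001071 = 0.02131 mol.
n(H2C4H4O6) = 0.02131 / 2 = 0.01065 mol.
mass = 0.01065 mol x 150.09 g/mol = 1.60 g.

1.60 g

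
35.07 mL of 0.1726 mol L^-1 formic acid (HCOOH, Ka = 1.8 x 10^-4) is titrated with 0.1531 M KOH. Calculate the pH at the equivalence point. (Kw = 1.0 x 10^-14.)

8.33

n(HCOOH) = 0.1726 x 0.03507 = 0.006053 mol; V(KOH) at equivalence = 0.006053/0.1531 = 0.03954 L.
At equivalence all the acid is converted to HCOO-; total volume = 0.03507 + 0.03954 = 0.07461 L, so [HCOO-] = 0.006053/0.07461 = 0.08113 M.
Kb = Kw/Ka = 1.0e-14 / 1.8 x 10^-4 = 5.56e-11.
[OH^-] = sqrt(Kb x [HCOO-]) = sqrt(5.56e-11 x 0.08113) = 2.12e-6 M.
pOH = 5.67, so pH = 14.00 - 5.67 = 8.33.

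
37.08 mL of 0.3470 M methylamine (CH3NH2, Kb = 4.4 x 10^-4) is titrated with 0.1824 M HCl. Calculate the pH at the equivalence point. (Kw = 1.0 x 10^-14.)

5.78

n(CH3NH2) = 0.3470 x 0.03708 = 0.01287 mol; V(HCl) at equivalence = 0.01287/0.1824 = 0.07054 L.
At equivalence the base is fully converted to CH3NH3+; total volume = 0.1076 L, so [CH3NH3+] = 0.01287/0.1076 = 0.1196 M.
Ka(CH3NH3+) = Kw/Kb = 1.0e-14 / 4.4 x 10^-4 = 2.27e-11.
[H^+] = sqrt(Ka x [CH3NH3+]) = sqrt(2.27e-11 x 0.1196) = 1.65e-6 M.
pH = -log(1.65e-6) = 5.78.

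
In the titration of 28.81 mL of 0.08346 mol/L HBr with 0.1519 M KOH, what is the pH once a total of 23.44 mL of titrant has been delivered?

n(acid) = 0.08346 x 0.02881 = 0.002404 mol; n(KOH) added = 0.1519 x 0.02344 = 0.003561 mol.
Base is in excess by 0.003561 - 0.002404 = 0.001156 mol in a total volume of 0.05225 L.
[OH^-] = 0.001156/0.05225 = 0.02213 M, so pOH = 1.66 and pH = 14.00 - 1.66 = 12.34.

12.34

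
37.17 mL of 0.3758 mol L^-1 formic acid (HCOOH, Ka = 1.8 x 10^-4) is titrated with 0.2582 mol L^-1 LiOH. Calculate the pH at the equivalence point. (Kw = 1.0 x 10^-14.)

8.46

n(HCOOH) = 0.3758 x 0.03717 = 0.01397 mol; V(LiOH) at equivalence = 0.01397/0.2582 = 0.05410 L.
At equivalence all the acid is converted to HCOO-; total volume = 0.03717 + 0.05410 = 0.09127 L, so [HCOO-] = 0.01397/0.09127 = 0.1530 M.
Kb = Kw/Ka = 1.0e-14 / 1.8 x 10^-4 = 5.56e-11.
[OH^-] = sqrt(Kb x [HCOO-]) = sqrt(5.56e-11 x 0.1530) = 2.92e-6 M.
pOH = 5.54, so pH = 14.00 - 5.54 = 8.46.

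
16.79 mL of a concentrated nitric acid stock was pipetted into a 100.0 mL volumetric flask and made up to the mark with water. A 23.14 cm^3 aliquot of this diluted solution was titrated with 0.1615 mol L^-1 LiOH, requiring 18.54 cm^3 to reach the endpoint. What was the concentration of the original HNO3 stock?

0.771 M

n(LiOH) = 0.1615 x 0.01854 = 0.002994 mol.
n(HNO3) in the aliquot = 0.002994 mol.
[diluted HNO3] = 0.002994 / 0.02314 = 0.1294 M.
Dilution factor = 100.0/16.79 = 5.956, so [stock] = 0.1294 x 5.956 = 0.771 M.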